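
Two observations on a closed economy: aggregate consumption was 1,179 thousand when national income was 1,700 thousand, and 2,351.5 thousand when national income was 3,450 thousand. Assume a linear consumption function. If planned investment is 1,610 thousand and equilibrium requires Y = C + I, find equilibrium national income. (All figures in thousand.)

MPC = (2351.5 − 1179)/(3450 − 1700) = 1172.5/1750 = 0.67
a = 1179 − 0.67(1700) = 40
Equilibrium: Y = 40 + 0.67Y + 1610
0.33Y = 1650, so Y = 1650/0.33 = 5000

Y = 5000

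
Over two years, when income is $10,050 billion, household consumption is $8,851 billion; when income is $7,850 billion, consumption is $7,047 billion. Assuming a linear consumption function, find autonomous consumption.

MPC = ΔC/ΔY = (8851 − 7047)/(10050 − 7850) = 1804/2200 = 0.82
a = C − MPC·Y = 7047 − 0.82(7850) = 7047 − 6437 = 610

a = 610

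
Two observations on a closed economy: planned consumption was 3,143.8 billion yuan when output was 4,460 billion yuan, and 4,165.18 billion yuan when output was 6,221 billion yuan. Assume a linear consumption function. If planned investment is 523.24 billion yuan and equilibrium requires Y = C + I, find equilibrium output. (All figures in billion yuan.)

Y = 2572

MPC = (4165.18 − 3143.8)/(6221 − 4460) = 1021.38/1761 = 0.58
a = 3143.8 − 0.58(4460) = 557
Equilibrium: Y = 557 + 0.58Y + 523.24
0.42Y = 1080.24, so Y = 1080.24/0.42 = 2572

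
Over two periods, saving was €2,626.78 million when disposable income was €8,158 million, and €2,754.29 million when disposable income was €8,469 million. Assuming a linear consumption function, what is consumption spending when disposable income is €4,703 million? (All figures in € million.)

C = 3492.77

MPS = ΔS/ΔY = (2754.29 − 2626.78)/(8469 − 8158) = 127.51/311 = 0.41
MPC = 1 − MPS = 0.59
Autonomous saving = 2626.78 − 0.41(8158) = -718, so a = 718
C = 718 + 0.59(4703) = 718 + 2774.77 = 3492.77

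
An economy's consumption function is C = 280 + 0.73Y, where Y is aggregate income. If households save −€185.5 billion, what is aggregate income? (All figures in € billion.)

S = Y − C = -280 + 0.27Y
-280 + 0.27Y = -185.5, so 0.27Y = 94.5 and Y = 350

Y = 350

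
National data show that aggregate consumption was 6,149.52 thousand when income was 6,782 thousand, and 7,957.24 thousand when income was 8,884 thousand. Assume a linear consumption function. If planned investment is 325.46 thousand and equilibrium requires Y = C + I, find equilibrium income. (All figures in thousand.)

Y = 4589

MPC = (7957.24 − 6149.52)/(8884 − 6782) = 1807.72/2102 = 0.86
a = 6149.52 − 0.86(6782) = 317
Equilibrium: Y = 317 + 0.86Y + 325.46
0.14Y = 642.46, so Y = 642.46/0.14 = 4589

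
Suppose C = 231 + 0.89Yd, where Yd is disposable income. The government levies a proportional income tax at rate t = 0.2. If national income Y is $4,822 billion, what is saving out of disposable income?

Yd = (1 − 0.2)(4822) = 0.8(4822) = 3857.6
C = 231 + 0.89(3857.6) = 231 + 3433.264 = 3664.264
S = Yd − C = 3857.6 − 3664.264 = 193.336

S = 193.336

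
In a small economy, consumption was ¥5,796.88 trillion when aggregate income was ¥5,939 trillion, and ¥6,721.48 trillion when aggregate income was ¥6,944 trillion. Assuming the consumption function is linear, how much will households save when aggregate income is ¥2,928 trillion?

MPC = (6721.48 − 5796.88)/(6944 − 5939) = 924.6/1005 = 0.92
a = 5796.88 − 0.92(5939) = 5796.88 − 5463.88 = 333
C = 333 + 0.92(2928) = 3026.76
S = 2928 − 3026.76 = -98.76

S = -98.76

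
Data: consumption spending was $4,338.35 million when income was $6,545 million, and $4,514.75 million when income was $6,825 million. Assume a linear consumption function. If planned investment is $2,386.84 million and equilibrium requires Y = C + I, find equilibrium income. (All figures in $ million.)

MPC = (4514.75 − 4338.35)/(6825 − 6545) = 176.4/280 = 0.63
a = 4338.35 − 0.63(6545) = 215
Equilibrium: Y = 215 + 0.63Y + 2386.84
0.37Y = 2601.84, so Y = 2601.84/0.37 = 7032

Y = 7032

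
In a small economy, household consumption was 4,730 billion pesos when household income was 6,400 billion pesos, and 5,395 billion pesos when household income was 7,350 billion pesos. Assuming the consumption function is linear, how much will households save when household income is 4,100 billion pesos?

MPC = (5395 − 4730)/(7350 − 6400) = 665/950 = 0.7
a = 4730 − 0.7(6400) = 4730 − 4480 = 250
C = 250 + 0.7(4100) = 3120
S = 4100 − 3120 = 980

S = 980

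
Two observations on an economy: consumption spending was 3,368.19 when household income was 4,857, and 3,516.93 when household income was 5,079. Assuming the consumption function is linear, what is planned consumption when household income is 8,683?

C = 5931.61

MPC = (3516.93 − 3368.19)/(5079 − 4857) = 148.74/222 = 0.67
a = 3368.19 − 0.67(4857) = 3368.19 − 3254.19 = 114
C = 114 + 0.67(8683) = 114 + 5817.61 = 5931.61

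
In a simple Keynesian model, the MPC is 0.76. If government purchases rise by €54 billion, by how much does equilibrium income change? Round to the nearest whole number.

ΔY ≈ 225

The multiplier is 1/(1 − MPC) = 1/0.24.
ΔY = 54/0.24 = 225.00 ≈ 225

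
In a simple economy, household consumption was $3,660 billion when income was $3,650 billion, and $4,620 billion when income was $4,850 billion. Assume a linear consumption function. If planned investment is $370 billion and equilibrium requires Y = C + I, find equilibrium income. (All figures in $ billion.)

Y = 5550

MPC = (4620 − 3660)/(4850 − 3650) = 960/1200 = 0.8
a = 3660 − 0.8(3650) = 740
Equilibrium: Y = 740 + 0.8Y + 370
0.2Y = 1110, so Y = 1110/0.2 = 5550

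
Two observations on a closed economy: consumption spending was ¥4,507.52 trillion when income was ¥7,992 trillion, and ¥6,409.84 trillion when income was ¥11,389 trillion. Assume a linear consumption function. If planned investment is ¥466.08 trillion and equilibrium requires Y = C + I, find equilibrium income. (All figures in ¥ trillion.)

Y = 1132

MPC = (6409.84 − 4507.52)/(11389 − 7992) = 1902.32/3397 = 0.56
a = 4507.52 − 0.56(7992) = 32
Equilibrium: Y = 32 + 0.56Y + 466.08
0.44Y = 498.08, so Y = 498.08/0.44 = 1132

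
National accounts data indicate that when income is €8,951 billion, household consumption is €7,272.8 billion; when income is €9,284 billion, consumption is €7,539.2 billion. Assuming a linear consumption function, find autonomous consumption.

a = 112

MPC = ΔC/ΔY = (7539.2 − 7272.8)/(9284 − 8951) = 266.4/333 = 0.8
a = C − MPC·Y = 7272.8 − 0.8(8951) = 7272.8 − 7160.8 = 112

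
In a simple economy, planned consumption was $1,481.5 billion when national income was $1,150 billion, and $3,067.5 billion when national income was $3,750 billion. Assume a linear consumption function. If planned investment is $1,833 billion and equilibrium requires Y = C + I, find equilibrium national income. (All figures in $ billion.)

MPC = (3067.5 − 1481.5)/(3750 − 1150) = 1586/2600 = 0.61
a = 1481.5 − 0.61(1150) = 780
Equilibrium: Y = 780 + 0.61Y + 1833
0.39Y = 2613, so Y = 2613/0.39 = 6700

Y = 6700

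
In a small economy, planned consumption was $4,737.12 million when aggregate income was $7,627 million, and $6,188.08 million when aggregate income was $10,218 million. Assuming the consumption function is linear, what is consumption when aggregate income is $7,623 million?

C = 4734.88

MPC = (6188.08 − 4737.12)/(10218 − 7627) = 1450.96/2591 = 0.56
a = 4737.12 − 0.56(7627) = 4737.12 − 4271.12 = 466
C = 466 + 0.56(7623) = 466 + 4268.88 = 4734.88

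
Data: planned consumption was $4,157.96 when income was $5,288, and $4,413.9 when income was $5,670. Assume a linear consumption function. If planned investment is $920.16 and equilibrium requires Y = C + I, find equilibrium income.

MPC = (4413.9 − 4157.96)/(5670 − 5288) = 255.94/382 = 0.67
a = 4157.96 − 0.67(5288) = 615
Equilibrium: Y = 615 + 0.67Y + 920.16
0.33Y = 1535.16, so Y = 1535.16/0.33 = 4652

Y = 4652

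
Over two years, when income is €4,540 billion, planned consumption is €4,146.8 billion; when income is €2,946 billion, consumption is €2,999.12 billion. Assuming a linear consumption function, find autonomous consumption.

a = 878

MPC = ΔC/ΔY = (4146.8 − 2999.12)/(4540 − 2946) = 1147.68/1594 = 0.72
a = C − MPC·Y = 2999.12 − 0.72(2946) = 2999.12 − 2121.12 = 878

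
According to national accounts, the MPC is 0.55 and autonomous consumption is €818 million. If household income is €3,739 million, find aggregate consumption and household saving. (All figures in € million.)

C = 818 + 0.55(3739) = 818 + 2056.45 = 2874.45
S = Y − C = 3739 − 2874.45 = 864.55

C = 2874.45; S = 864.55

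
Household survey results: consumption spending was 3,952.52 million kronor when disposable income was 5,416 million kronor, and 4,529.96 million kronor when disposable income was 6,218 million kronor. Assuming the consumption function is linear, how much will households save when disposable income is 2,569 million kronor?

S = 666.32

MPC = (4529.96 − 3952.52)/(6218 − 5416) = 577.44/802 = 0.72
a = 3952.52 − 0.72(5416) = 3952.52 − 3899.52 = 53
C = 53 + 0.72(2569) = 1902.68
S = 2569 − 1902.68 = 666.32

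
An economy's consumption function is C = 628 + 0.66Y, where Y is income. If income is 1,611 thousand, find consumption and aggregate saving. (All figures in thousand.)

C = 1691.26; S = -80.26

C = 628 + 0.66(1611) = 628 + 1063.26 = 1691.26
S = Y − C = 1611 − 1691.26 = -80.26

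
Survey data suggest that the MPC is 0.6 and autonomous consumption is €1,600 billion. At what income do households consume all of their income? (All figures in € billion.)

Y = 4000

At break-even, C = Y: 1600 + 0.6Y = Y
0.4Y = 1600, so Y = 1600/0.4 = 4000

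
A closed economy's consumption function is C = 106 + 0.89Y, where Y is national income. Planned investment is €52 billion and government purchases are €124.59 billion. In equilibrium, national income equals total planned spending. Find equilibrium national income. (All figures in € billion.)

Y = C + I + G = 106 + 0.89Y + 52 + 124.59
Y − 0.89Y = 282.59
0.11Y = 282.59, so Y = 282.59/0.11 = 2569

Y = 2569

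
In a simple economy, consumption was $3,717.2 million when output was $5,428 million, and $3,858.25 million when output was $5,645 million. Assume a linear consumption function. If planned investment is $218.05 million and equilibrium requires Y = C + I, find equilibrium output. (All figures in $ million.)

Y = 1163

MPC = (3858.25 − 3717.2)/(5645 − 5428) = 141.05/217 = 0.65
a = 3717.2 − 0.65(5428) = 189
Equilibrium: Y = 189 + 0.65Y + 218.05
0.35Y = 407.05, so Y = 407.05/0.35 = 1163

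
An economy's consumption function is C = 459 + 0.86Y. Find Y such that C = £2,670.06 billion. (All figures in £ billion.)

Y = 2571

459 + 0.86Y = 2670.06
0.86Y = 2211.06, so Y = 2211.06/0.86 = 2571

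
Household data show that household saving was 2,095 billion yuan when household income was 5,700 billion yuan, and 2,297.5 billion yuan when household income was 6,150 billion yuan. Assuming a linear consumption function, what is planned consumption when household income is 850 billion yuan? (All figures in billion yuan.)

MPS = ΔS/ΔY = (2297.5 − 2095)/(6150 − 5700) = 202.5/450 = 0.45
MPC = 1 − MPS = 0.55
Autonomous saving = 2095 − 0.45(5700) = -470, so a = 470
C = 470 + 0.55(850) = 470 + 467.5 = 937.5

C = 937.5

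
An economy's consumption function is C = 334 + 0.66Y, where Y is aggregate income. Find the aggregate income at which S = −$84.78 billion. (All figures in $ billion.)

Y = 733

S = Y − C = -334 + 0.34Y
-334 + 0.34Y = -84.78, so 0.34Y = 249.22 and Y = 733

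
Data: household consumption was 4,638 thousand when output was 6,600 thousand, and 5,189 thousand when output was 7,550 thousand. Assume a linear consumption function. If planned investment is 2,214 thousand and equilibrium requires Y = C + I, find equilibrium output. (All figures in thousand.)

Y = 7200

MPC = (5189 − 4638)/(7550 − 6600) = 551/950 = 0.58
a = 4638 − 0.58(6600) = 810
Equilibrium: Y = 810 + 0.58Y + 2214
0.42Y = 3024, so Y = 3024/0.42 = 7200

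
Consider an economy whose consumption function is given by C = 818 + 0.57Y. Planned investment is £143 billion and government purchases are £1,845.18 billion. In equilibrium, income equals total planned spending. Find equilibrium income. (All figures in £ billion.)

Y = C + I + G = 818 + 0.57Y + 143 + 1845.18
Y − 0.57Y = 2806.18
0.43Y = 2806.18, so Y = 2806.18/0.43 = 6526

Y = 6526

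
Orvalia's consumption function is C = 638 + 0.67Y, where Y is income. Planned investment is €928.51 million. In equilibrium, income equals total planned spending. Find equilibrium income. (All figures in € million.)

Y = 4747

Y = C + I = 638 + 0.67Y + 928.51
Y − 0.67Y = 1566.51
0.33Y = 1566.51, so Y = 1566.51/0.33 = 4747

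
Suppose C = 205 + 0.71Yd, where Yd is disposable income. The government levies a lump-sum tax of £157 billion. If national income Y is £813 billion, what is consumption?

C = 670.76

Yd = Y − T = 813 − 157 = 656
C = 205 + 0.71(656) = 205 + 465.76 = 670.76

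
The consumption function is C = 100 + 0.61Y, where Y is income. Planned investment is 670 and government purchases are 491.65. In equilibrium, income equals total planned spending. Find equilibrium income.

Y = C + I + G = 100 + 0.61Y + 670 + 491.65
Y − 0.61Y = 1261.65
0.39Y = 1261.65, so Y = 1261.65/0.39 = 3235

Y = 3235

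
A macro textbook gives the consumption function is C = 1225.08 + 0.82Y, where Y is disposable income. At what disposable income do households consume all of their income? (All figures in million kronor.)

Y = 6806

At break-even, C = Y: 1225.08 + 0.82Y = Y
0.18Y = 1225.08, so Y = 1225.08/0.18 = 6806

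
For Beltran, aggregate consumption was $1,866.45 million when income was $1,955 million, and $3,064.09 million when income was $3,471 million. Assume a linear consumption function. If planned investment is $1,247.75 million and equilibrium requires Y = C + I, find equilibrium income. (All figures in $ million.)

Y = 7475

MPC = (3064.09 − 1866.45)/(3471 − 1955) = 1197.64/1516 = 0.79
a = 1866.45 − 0.79(1955) = 322
Equilibrium: Y = 322 + 0.79Y + 1247.75
0.21Y = 1569.75, so Y = 1569.75/0.21 = 7475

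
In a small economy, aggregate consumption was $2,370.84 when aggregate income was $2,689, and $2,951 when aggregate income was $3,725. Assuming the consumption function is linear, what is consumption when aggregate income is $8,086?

C = 5393.16

MPC = (2951 − 2370.84)/(3725 − 2689) = 580.16/1036 = 0.56
a = 2370.84 − 0.56(2689) = 2370.84 − 1505.84 = 865
C = 865 + 0.56(8086) = 865 + 4528.16 = 5393.16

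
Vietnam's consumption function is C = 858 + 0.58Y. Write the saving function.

S = Y − C = Y − (858 + 0.58Y) = -858 + (1 − 0.58)Y

S = -858 + 0.42Y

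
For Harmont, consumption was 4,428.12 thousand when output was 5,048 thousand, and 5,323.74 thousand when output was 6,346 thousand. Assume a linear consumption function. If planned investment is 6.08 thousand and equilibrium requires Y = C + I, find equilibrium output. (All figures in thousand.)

MPC = (5323.74 − 4428.12)/(6346 − 5048) = 895.62/1298 = 0.69
a = 4428.12 − 0.69(5048) = 945
Equilibrium: Y = 945 + 0.69Y + 6.08
0.31Y = 951.08, so Y = 951.08/0.31 = 3068

Y = 3068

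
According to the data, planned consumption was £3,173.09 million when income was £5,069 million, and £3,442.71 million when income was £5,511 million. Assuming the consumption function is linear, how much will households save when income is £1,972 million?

S = 688.08

MPC = (3442.71 − 3173.09)/(5511 − 5069) = 269.62/442 = 0.61
a = 3173.09 − 0.61(5069) = 3173.09 − 3092.09 = 81
C = 81 + 0.61(1972) = 1283.92
S = 1972 − 1283.92 = 688.08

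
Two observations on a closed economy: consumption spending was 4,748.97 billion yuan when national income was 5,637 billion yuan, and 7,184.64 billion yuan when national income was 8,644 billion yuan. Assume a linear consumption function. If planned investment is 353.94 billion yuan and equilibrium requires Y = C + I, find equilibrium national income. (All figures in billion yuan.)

MPC = (7184.64 − 4748.97)/(8644 − 5637) = 2435.67/3007 = 0.81
a = 4748.97 − 0.81(5637) = 183
Equilibrium: Y = 183 + 0.81Y + 353.94
0.19Y = 536.94, so Y = 536.94/0.19 = 2826

Y = 2826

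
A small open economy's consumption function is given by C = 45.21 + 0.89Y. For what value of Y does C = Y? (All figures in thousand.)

At break-even, C = Y: 45.21 + 0.89Y = Y
0.11Y = 45.21, so Y = 45.21/0.11 = 411

Y = 411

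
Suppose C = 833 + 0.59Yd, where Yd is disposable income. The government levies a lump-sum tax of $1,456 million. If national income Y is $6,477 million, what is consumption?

Yd = Y − T = 6477 − 1456 = 5021
C = 833 + 0.59(5021) = 833 + 2962.39 = 3795.39

C = 3795.39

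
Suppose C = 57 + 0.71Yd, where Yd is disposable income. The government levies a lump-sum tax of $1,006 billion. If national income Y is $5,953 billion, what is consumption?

C = 3569.37

Yd = Y − T = 5953 − 1006 = 4947
C = 57 + 0.71(4947) = 57 + 3512.37 = 3569.37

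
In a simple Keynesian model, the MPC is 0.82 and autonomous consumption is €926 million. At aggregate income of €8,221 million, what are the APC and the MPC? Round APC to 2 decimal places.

APC = 0.93; MPC = 0.82

MPC = 0.82 (the slope of the consumption function)
C = 926 + 0.82(8221) = 7667.22, so APC = 7667.22/8221 = 0.93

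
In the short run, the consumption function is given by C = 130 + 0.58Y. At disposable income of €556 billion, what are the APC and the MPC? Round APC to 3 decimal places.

APC = 0.814; MPC = 0.58

MPC = 0.58 (the slope of the consumption function)
C = 130 + 0.58(556) = 452.48, so APC = 452.48/556 = 0.814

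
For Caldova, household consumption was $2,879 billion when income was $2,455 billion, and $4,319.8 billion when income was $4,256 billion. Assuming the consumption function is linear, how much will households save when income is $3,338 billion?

MPC = (4319.8 − 2879)/(4256 − 2455) = 1440.8/1801 = 0.8
a = 2879 − 0.8(2455) = 2879 − 1964 = 915
C = 915 + 0.8(3338) = 3585.4
S = 3338 − 3585.4 = -247.4

S = -247.4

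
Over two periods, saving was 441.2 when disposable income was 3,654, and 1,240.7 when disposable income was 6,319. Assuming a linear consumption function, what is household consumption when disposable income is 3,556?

C = 3144.2

MPS = ΔS/ΔY = (1240.7 − 441.2)/(6319 − 3654) = 799.5/2665 = 0.3
MPC = 1 − MPS = 0.7
Autonomous saving = 441.2 − 0.3(3654) = -655, so a = 655
C = 655 + 0.7(3556) = 655 + 2489.2 = 3144.2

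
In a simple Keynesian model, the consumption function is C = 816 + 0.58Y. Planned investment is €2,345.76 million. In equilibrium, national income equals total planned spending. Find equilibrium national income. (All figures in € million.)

Y = 7528

Y = C + I = 816 + 0.58Y + 2345.76
Y − 0.58Y = 3161.76
0.42Y = 3161.76, so Y = 3161.76/0.42 = 7528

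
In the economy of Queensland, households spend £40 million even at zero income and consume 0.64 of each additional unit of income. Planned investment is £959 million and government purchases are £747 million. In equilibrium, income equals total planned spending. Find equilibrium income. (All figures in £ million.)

Y = 4850

Y = C + I + G = 40 + 0.64Y + 959 + 747
Y − 0.64Y = 1746
0.36Y = 1746, so Y = 1746/0.36 = 4850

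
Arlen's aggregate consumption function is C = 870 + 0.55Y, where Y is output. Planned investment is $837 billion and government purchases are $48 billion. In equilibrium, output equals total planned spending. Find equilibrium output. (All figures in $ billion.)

Y = C + I + G = 870 + 0.55Y + 837 + 48
Y − 0.55Y = 1755
0.45Y = 1755, so Y = 1755/0.45 = 3900

Y = 3900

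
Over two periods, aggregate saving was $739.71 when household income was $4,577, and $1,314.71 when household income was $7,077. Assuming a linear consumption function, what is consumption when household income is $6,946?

MPS = ΔS/ΔY = (1314.71 − 739.71)/(7077 − 4577) = 575/2500 = 0.23
MPC = 1 − MPS = 0.77
Autonomous saving = 739.71 − 0.23(4577) = -313, so a = 313
C = 313 + 0.77(6946) = 313 + 5348.42 = 5661.42

C = 5661.42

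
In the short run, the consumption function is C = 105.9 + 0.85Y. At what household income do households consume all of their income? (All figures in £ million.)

Y = 706

At break-even, C = Y: 105.9 + 0.85Y = Y
0.15Y = 105.9, so Y = 105.9/0.15 = 706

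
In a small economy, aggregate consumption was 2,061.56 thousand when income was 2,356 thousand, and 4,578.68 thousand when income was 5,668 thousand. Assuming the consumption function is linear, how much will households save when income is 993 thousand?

S = -32.68

MPC = (4578.68 − 2061.56)/(5668 − 2356) = 2517.12/3312 = 0.76
a = 2061.56 − 0.76(2356) = 2061.56 − 1790.56 = 271
C = 271 + 0.76(993) = 1025.68
S = 993 − 1025.68 = -32.68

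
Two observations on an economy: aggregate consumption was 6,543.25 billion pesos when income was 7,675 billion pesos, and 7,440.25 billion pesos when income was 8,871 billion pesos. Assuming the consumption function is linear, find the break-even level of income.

Y = 3148

MPC = (7440.25 − 6543.25)/(8871 − 7675) = 897/1196 = 0.75
a = 6543.25 − 0.75(7675) = 6543.25 − 5756.25 = 787
Break-even: Y = a/(1−MPC) = 787/0.25 = 3148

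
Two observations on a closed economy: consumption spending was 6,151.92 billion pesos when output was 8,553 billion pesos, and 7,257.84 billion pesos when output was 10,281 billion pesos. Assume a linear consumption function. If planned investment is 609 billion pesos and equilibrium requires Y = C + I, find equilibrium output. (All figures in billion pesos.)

MPC = (7257.84 − 6151.92)/(10281 − 8553) = 1105.92/1728 = 0.64
a = 6151.92 − 0.64(8553) = 678
Equilibrium: Y = 678 + 0.64Y + 609
0.36Y = 1287, so Y = 1287/0.36 = 3575

Y = 3575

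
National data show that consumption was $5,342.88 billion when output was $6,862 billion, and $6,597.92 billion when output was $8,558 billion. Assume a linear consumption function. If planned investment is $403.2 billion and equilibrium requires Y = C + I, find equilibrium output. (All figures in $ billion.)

Y = 2570

MPC = (6597.92 − 5342.88)/(8558 − 6862) = 1255.04/1696 = 0.74
a = 5342.88 − 0.74(6862) = 265
Equilibrium: Y = 265 + 0.74Y + 403.2
0.26Y = 668.2, so Y = 668.2/0.26 = 2570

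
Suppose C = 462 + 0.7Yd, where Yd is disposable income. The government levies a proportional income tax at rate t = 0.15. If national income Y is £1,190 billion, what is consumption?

C = 1170.05

Yd = (1 − 0.15)(1190) = 0.85(1190) = 1011.5
C = 462 + 0.7(1011.5) = 462 + 708.05 = 1170.05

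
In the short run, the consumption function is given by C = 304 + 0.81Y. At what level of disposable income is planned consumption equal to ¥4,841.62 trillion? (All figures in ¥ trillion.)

Y = 5602

304 + 0.81Y = 4841.62
0.81Y = 4537.62, so Y = 4537.62/0.81 = 5602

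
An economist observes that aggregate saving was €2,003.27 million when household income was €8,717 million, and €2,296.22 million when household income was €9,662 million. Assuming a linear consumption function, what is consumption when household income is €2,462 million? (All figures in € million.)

MPS = ΔS/ΔY = (2296.22 − 2003.27)/(9662 − 8717) = 292.95/945 = 0.31
MPC = 1 − MPS = 0.69
Autonomous saving = 2003.27 − 0.31(8717) = -699, so a = 699
C = 699 + 0.69(2462) = 699 + 1698.78 = 2397.78

C = 2397.78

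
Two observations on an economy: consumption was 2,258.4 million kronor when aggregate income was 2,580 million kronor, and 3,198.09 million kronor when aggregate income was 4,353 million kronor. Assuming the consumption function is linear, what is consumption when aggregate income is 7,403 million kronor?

MPC = (3198.09 − 2258.4)/(4353 − 2580) = 939.69/1773 = 0.53
a = 2258.4 − 0.53(2580) = 2258.4 − 1367.4 = 891
C = 891 + 0.53(7403) = 891 + 3923.59 = 4814.59

C = 4814.59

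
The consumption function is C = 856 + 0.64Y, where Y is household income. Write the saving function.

S = Y − C = Y − (856 + 0.64Y) = -856 + (1 − 0.64)Y

S = -856 + 0.36Y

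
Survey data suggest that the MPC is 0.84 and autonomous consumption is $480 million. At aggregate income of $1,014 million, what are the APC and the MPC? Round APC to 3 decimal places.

APC = 1.313; MPC = 0.84

MPC = 0.84 (the slope of the consumption function)
C = 480 + 0.84(1014) = 1331.76, so APC = 1331.76/1014 = 1.313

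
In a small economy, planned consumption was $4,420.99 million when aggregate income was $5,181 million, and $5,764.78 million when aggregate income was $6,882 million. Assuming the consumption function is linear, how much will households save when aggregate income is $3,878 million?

S = 486.38

MPC = (5764.78 − 4420.99)/(6882 − 5181) = 1343.79/1701 = 0.79
a = 4420.99 − 0.79(5181) = 4420.99 − 4092.99 = 328
C = 328 + 0.79(3878) = 3391.62
S = 3878 − 3391.62 = 486.38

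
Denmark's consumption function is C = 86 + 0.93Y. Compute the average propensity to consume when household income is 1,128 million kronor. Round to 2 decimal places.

APC = 1.01

C = 86 + 0.93(1128) = 1135.04
APC = C/Y = 1135.04/1128 = 1.01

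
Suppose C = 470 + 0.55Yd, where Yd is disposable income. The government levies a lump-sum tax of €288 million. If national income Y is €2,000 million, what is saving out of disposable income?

S = 300.4

Yd = Y − T = 2000 − 288 = 1712
C = 470 + 0.55(1712) = 470 + 941.6 = 1411.6
S = Yd − C = 1712 − 1411.6 = 300.4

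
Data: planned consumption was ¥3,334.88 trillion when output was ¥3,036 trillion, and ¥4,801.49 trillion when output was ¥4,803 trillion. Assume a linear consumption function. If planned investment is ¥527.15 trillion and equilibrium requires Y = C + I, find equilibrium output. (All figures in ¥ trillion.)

Y = 7895

MPC = (4801.49 − 3334.88)/(4803 − 3036) = 1466.61/1767 = 0.83
a = 3334.88 − 0.83(3036) = 815
Equilibrium: Y = 815 + 0.83Y + 527.15
0.17Y = 1342.15, so Y = 1342.15/0.17 = 7895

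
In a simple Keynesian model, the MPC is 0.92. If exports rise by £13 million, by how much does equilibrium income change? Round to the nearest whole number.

ΔY ≈ 163

The multiplier is 1/(1 − MPC) = 1/0.08.
ΔY = 13/0.08 = 162.50 ≈ 163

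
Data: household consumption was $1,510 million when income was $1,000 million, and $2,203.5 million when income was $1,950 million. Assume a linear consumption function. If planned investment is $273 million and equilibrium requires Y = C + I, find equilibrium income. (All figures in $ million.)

MPC = (2203.5 − 1510)/(1950 − 1000) = 693.5/950 = 0.73
a = 1510 − 0.73(1000) = 780
Equilibrium: Y = 780 + 0.73Y + 273
0.27Y = 1053, so Y = 1053/0.27 = 3900

Y = 3900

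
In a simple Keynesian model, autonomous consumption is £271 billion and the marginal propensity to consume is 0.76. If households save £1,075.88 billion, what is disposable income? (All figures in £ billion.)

S = Y − C = -271 + 0.24Y
-271 + 0.24Y = 1075.88, so 0.24Y = 1346.88 and Y = 5612

Y = 5612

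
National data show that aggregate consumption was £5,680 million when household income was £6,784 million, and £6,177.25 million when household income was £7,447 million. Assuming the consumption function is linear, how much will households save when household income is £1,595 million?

S = -193.25

MPC = (6177.25 − 5680)/(7447 − 6784) = 497.25/663 = 0.75
a = 5680 − 0.75(6784) = 5680 − 5088 = 592
C = 592 + 0.75(1595) = 1788.25
S = 1595 − 1788.25 = -193.25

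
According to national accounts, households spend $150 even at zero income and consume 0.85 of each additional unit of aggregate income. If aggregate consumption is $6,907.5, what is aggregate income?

150 + 0.85Y = 6907.5
0.85Y = 6757.5, so Y = 6757.5/0.85 = 7950

Y = 7950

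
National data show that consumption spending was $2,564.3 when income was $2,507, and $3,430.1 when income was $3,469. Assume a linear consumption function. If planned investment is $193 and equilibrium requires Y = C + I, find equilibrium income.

MPC = (3430.1 − 2564.3)/(3469 − 2507) = 865.8/962 = 0.9
a = 2564.3 − 0.9(2507) = 308
Equilibrium: Y = 308 + 0.9Y + 193
0.1Y = 501, so Y = 501/0.1 = 5010

Y = 5010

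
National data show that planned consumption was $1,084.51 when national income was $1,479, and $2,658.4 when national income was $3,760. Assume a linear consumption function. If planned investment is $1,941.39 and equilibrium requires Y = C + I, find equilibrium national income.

Y = 6469

MPC = (2658.4 − 1084.51)/(3760 − 1479) = 1573.89/2281 = 0.69
a = 1084.51 − 0.69(1479) = 64
Equilibrium: Y = 64 + 0.69Y + 1941.39
0.31Y = 2005.39, so Y = 2005.39/0.31 = 6469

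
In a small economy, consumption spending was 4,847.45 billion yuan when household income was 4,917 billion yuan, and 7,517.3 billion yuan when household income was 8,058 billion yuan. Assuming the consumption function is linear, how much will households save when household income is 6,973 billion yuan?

S = 377.95

MPC = (7517.3 − 4847.45)/(8058 − 4917) = 2669.85/3141 = 0.85
a = 4847.45 − 0.85(4917) = 4847.45 − 4179.45 = 668
C = 668 + 0.85(6973) = 6595.05
S = 6973 − 6595.05 = 377.95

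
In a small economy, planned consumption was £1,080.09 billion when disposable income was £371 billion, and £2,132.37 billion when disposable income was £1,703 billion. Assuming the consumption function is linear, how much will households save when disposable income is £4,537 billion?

MPC = (2132.37 − 1080.09)/(1703 − 371) = 1052.28/1332 = 0.79
a = 1080.09 − 0.79(371) = 1080.09 − 293.09 = 787
C = 787 + 0.79(4537) = 4371.23
S = 4537 − 4371.23 = 165.77

S = 165.77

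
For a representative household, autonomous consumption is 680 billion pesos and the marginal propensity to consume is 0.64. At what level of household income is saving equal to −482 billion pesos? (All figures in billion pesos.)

Y = 550

S = Y − C = -680 + 0.36Y
-680 + 0.36Y = -482, so 0.36Y = 198 and Y = 550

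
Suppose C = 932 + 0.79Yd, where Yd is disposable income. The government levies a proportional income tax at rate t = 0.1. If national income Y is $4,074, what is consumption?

Yd = (1 − 0.1)(4074) = 0.9(4074) = 3666.6
C = 932 + 0.79(3666.6) = 932 + 2896.614 = 3828.614

C = 3828.614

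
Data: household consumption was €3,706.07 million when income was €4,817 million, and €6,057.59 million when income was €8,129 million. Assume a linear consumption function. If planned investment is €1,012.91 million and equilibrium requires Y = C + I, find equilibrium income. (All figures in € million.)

MPC = (6057.59 − 3706.07)/(8129 − 4817) = 2351.52/3312 = 0.71
a = 3706.07 − 0.71(4817) = 286
Equilibrium: Y = 286 + 0.71Y + 1012.91
0.29Y = 1298.91, so Y = 1298.91/0.29 = 4479

Y = 4479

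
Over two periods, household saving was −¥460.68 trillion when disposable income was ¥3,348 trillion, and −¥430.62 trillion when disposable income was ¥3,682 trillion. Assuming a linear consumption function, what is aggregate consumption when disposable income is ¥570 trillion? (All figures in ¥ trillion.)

C = 1280.7

MPS = ΔS/ΔY = (-430.62 − (-460.68))/(3682 − 3348) = 30.06/334 = 0.09
MPC = 1 − MPS = 0.91
Autonomous saving = -460.68 − 0.09(3348) = -762, so a = 762
C = 762 + 0.91(570) = 762 + 518.7 = 1280.7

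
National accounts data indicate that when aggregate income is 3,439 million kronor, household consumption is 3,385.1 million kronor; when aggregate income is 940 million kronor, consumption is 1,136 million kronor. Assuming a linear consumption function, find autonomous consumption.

a = 290

MPC = ΔC/ΔY = (3385.1 − 1136)/(3439 − 940) = 2249.1/2499 = 0.9
a = C − MPC·Y = 1136 − 0.9(940) = 1136 − 846 = 290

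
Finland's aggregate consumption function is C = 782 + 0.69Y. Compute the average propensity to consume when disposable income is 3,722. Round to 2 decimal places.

C = 782 + 0.69(3722) = 3350.18
APC = C/Y = 3350.18/3722 = 0.90

APC = 0.90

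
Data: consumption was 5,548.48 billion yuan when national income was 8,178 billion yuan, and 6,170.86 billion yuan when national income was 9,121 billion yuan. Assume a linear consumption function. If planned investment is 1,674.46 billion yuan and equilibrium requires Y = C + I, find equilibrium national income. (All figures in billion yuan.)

MPC = (6170.86 − 5548.48)/(9121 − 8178) = 622.38/943 = 0.66
a = 5548.48 − 0.66(8178) = 151
Equilibrium: Y = 151 + 0.66Y + 1674.46
0.34Y = 1825.46, so Y = 1825.46/0.34 = 5369

Y = 5369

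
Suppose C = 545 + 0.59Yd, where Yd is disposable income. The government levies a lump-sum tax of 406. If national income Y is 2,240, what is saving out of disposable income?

Yd = Y − T = 2240 − 406 = 1834
C = 545 + 0.59(1834) = 545 + 1082.06 = 1627.06
S = Yd − C = 1834 − 1627.06 = 206.94

S = 206.94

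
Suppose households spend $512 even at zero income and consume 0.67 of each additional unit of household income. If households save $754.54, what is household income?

S = Y − C = -512 + 0.33Y
-512 + 0.33Y = 754.54, so 0.33Y = 1266.54 and Y = 3838

Y = 3838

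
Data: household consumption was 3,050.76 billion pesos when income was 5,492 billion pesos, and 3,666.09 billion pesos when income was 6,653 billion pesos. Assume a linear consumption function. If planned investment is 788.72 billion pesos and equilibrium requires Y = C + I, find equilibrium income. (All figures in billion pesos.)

MPC = (3666.09 − 3050.76)/(6653 − 5492) = 615.33/1161 = 0.53
a = 3050.76 − 0.53(5492) = 140
Equilibrium: Y = 140 + 0.53Y + 788.72
0.47Y = 928.72, so Y = 928.72/0.47 = 1976

Y = 1976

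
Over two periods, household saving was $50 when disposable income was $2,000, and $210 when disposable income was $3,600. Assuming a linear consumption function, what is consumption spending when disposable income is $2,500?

MPS = ΔS/ΔY = (210 − 50)/(3600 − 2000) = 160/1600 = 0.1
MPC = 1 − MPS = 0.9
Autonomous saving = 50 − 0.1(2000) = -150, so a = 150
C = 150 + 0.9(2500) = 150 + 2250 = 2400

C = 2400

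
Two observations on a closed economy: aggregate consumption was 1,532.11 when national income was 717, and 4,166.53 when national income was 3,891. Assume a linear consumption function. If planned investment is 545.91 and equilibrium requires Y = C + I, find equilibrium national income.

Y = 8723

MPC = (4166.53 − 1532.11)/(3891 − 717) = 2634.42/3174 = 0.83
a = 1532.11 − 0.83(717) = 937
Equilibrium: Y = 937 + 0.83Y + 545.91
0.17Y = 1482.91, so Y = 1482.91/0.17 = 8723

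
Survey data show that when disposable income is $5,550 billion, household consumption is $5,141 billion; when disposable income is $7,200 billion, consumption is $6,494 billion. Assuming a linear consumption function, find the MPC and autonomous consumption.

MPC = 0.82; a = 590

MPC = ΔC/ΔY = (6494 − 5141)/(7200 − 5550) = 1353/1650 = 0.82
a = C − MPC·Y = 5141 − 0.82(5550) = 5141 − 4551 = 590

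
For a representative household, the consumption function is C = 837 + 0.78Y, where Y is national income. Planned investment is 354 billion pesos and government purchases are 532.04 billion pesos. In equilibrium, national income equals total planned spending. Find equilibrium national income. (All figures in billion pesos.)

Y = C + I + G = 837 + 0.78Y + 354 + 532.04
Y − 0.78Y = 1723.04
0.22Y = 1723.04, so Y = 1723.04/0.22 = 7832

Y = 7832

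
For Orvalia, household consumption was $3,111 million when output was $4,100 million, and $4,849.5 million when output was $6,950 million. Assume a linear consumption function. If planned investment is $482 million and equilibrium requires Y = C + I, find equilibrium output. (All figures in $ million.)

Y = 2800

MPC = (4849.5 − 3111)/(6950 − 4100) = 1738.5/2850 = 0.61
a = 3111 − 0.61(4100) = 610
Equilibrium: Y = 610 + 0.61Y + 482
0.39Y = 1092, so Y = 1092/0.39 = 2800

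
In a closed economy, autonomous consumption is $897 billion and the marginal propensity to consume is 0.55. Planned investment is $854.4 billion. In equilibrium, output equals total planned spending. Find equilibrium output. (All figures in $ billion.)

Y = 3892

Y = C + I = 897 + 0.55Y + 854.4
Y − 0.55Y = 1751.4
0.45Y = 1751.4, so Y = 1751.4/0.45 = 3892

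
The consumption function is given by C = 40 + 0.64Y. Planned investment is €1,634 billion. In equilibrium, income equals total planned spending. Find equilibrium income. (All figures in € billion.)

Y = 4650

Y = C + I = 40 + 0.64Y + 1634
Y − 0.64Y = 1674
0.36Y = 1674, so Y = 1674/0.36 = 4650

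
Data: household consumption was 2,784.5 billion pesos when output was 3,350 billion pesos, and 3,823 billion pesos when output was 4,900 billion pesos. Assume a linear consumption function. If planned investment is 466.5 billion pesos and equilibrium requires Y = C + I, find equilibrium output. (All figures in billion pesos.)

Y = 3050

MPC = (3823 − 2784.5)/(4900 − 3350) = 1038.5/1550 = 0.67
a = 2784.5 − 0.67(3350) = 540
Equilibrium: Y = 540 + 0.67Y + 466.5
0.33Y = 1006.5, so Y = 1006.5/0.33 = 3050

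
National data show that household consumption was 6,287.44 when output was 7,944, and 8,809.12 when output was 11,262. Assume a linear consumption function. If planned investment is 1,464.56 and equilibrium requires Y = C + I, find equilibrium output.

Y = 7144

MPC = (8809.12 − 6287.44)/(11262 − 7944) = 2521.68/3318 = 0.76
a = 6287.44 − 0.76(7944) = 250
Equilibrium: Y = 250 + 0.76Y + 1464.56
0.24Y = 1714.56, so Y = 1714.56/0.24 = 7144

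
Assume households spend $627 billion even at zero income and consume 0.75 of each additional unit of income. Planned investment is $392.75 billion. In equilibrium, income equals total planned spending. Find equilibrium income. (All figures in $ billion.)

Y = 4079

Y = C + I = 627 + 0.75Y + 392.75
Y − 0.75Y = 1019.75
0.25Y = 1019.75, so Y = 1019.75/0.25 = 4079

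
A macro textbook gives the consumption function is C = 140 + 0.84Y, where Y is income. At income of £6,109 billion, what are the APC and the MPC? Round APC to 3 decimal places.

APC = 0.863; MPC = 0.84

MPC = 0.84 (the slope of the consumption function)
C = 140 + 0.84(6109) = 5271.56, so APC = 5271.56/6109 = 0.863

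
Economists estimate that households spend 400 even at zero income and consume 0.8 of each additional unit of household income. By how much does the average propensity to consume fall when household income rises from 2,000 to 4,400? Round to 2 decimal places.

At Y = 2000: C = 400 + 0.8(2000) = 2000, APC = 2000/2000 = 1.000
At Y = 4400: C = 3920, APC = 3920/4400 = 0.891
Fall in APC = 1.000 − 0.891 = 0.109 ≈ 0.11

ΔAPC = 0.11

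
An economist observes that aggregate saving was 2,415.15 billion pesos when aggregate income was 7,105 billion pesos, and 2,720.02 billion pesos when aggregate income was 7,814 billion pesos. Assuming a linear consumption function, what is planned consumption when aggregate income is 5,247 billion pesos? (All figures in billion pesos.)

C = 3630.79

MPS = ΔS/ΔY = (2720.02 − 2415.15)/(7814 − 7105) = 304.87/709 = 0.43
MPC = 1 − MPS = 0.57
Autonomous saving = 2415.15 − 0.43(7105) = -640, so a = 640
C = 640 + 0.57(5247) = 640 + 2990.79 = 3630.79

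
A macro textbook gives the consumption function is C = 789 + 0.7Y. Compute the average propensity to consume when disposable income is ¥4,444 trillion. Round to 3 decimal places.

C = 789 + 0.7(4444) = 3899.8
APC = C/Y = 3899.8/4444 = 0.878

APC = 0.878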